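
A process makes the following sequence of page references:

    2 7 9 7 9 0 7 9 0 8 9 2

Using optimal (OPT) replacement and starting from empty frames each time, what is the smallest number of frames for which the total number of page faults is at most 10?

f=1: 12 faults
f=2: 7 faults
f=3: 6 faults
f=4: 5 faults
f=5: 5 faults
Smallest f with faults ≤ 10 is 2.

2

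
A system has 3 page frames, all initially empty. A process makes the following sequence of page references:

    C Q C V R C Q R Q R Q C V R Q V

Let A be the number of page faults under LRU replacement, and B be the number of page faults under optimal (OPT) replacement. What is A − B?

3

Under LRU: F F . F F . F . . . . . F F F . → 8 faults.
Under OPT: F F . F F . . . . . . . F . . . → 5 faults.
A − B = 8 − 5 = 3.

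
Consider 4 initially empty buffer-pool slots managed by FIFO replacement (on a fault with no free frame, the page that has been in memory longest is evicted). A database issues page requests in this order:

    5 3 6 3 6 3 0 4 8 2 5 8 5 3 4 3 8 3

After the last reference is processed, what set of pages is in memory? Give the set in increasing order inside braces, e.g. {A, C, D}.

5: miss, frames {5}
3: miss, frames {5,3}
6: miss, frames {5,3,6}
3: hit
6: hit
3: hit
0: miss, frames {5,3,6,0}
4: miss, evict 5, frames {3,6,0,4}
8: miss, evict 3, frames {6,0,4,8}
2: miss, evict 6, frames {0,4,8,2}
5: miss, evict 0, frames {4,8,2,5}
8: hit
5: hit
3: miss, evict 4, frames {8,2,5,3}
4: miss, evict 8, frames {2,5,3,4}
3: hit
8: miss, evict 2, frames {5,3,4,8}
3: hit

{3, 4, 5, 8}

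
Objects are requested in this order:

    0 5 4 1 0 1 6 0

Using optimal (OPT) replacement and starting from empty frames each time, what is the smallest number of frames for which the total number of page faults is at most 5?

2

f=1: 8 faults
f=2: 5 faults
f=3: 5 faults
f=4: 5 faults
f=5: 5 faults
Smallest f with faults ≤ 5 is 2.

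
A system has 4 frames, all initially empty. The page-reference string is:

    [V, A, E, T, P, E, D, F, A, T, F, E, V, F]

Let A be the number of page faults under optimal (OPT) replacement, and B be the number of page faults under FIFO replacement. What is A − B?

Under OPT: F F F F F . F F . . . . F . → 8 faults.
Under FIFO: F F F F F . F F F F . F F F → 12 faults.
A − B = 8 − 12 = -4.

-4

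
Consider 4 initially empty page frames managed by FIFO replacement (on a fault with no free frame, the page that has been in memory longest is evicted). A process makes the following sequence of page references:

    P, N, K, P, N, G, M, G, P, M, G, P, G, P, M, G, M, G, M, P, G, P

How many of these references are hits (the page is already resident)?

16

P -> miss, frames (P)
N -> miss, frames (P N)
K -> miss, frames (P N K)
P -> hit
N -> hit
G -> miss, frames (P N K G)
M -> miss, evict P, frames (N K G M)
G -> hit
P -> miss, evict N, frames (K G M P)
M -> hit
G -> hit
P -> hit
G -> hit
P -> hit
M -> hit
G -> hit
M -> hit
G -> hit
M -> hit
P -> hit
G -> hit
P -> hit
Hits: 16.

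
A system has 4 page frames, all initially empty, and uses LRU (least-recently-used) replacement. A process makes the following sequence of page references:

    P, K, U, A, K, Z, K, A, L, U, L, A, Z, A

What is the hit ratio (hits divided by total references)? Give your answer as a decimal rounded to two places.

0.43

P: fault, frames (P)
K: fault, frames (P K)
U: fault, frames (P K U)
A: fault, frames (P K U A)
K: hit
Z: fault, evict P, frames (U A K Z)
K: hit
A: hit
L: fault, evict U, frames (Z K A L)
U: fault, evict Z, frames (K A L U)
L: hit
A: hit
Z: fault, evict K, frames (U L A Z)
A: hit
Hits: 6 of 14 references → 6/14 = 0.4286.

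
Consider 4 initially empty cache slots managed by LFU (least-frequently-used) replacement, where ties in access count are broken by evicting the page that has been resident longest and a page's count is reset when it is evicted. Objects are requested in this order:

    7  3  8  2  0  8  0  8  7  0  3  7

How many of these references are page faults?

7

7 -> fault, frames {7}
3 -> fault, frames {7,3}
8 -> fault, frames {7,3,8}
2 -> fault, frames {7,3,8,2}
0 -> fault, evict 7, frames {3,8,2,0}
8 -> hit
0 -> hit
8 -> hit
7 -> fault, evict 3, frames {8,2,0,7}
0 -> hit
3 -> fault, evict 2, frames {8,0,7,3}
7 -> hit
Page faults: 7.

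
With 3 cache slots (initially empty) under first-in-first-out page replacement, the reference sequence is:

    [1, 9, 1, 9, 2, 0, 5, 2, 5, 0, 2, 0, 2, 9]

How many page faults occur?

6

1 → fault, frames [1]
9 → fault, frames [1, 9]
1 → hit
9 → hit
2 → fault, frames [1, 9, 2]
0 → fault, evict 1, frames [9, 2, 0]
5 → fault, evict 9, frames [2, 0, 5]
2 → hit
5 → hit
0 → hit
2 → hit
0 → hit
2 → hit
9 → fault, evict 2, frames [0, 5, 9]
Page faults: 6.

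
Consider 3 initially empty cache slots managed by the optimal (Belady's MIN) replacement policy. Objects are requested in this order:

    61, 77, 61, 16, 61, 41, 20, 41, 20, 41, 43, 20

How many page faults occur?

61 -> fault, frames (61)
77 -> fault, frames (61 77)
61 -> hit
16 -> fault, frames (61 77 16)
61 -> hit
41 -> fault, evict 16, frames (61 77 41)
20 -> fault, evict 77, frames (61 41 20)
41 -> hit
20 -> hit
41 -> hit
43 -> fault, evict 41, frames (61 20 43)
20 -> hit
Page faults: 6.

6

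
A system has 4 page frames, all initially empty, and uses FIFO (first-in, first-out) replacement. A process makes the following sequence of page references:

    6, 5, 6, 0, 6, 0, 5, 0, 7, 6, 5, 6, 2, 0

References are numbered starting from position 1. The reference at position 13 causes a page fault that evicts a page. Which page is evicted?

6

pos 1: 6 -> miss, frames [6]
pos 2: 5 -> miss, frames [6, 5]
pos 3: 6 -> hit
pos 4: 0 -> miss, frames [6, 5, 0]
pos 5: 6 -> hit
pos 6: 0 -> hit
pos 7: 5 -> hit
pos 8: 0 -> hit
pos 9: 7 -> miss, frames [6, 5, 0, 7]
pos 10: 6 -> hit
pos 11: 5 -> hit
pos 12: 6 -> hit
pos 13: 2 -> miss, evict 6, frames [5, 0, 7, 2]
At position 13, page 6 is evicted.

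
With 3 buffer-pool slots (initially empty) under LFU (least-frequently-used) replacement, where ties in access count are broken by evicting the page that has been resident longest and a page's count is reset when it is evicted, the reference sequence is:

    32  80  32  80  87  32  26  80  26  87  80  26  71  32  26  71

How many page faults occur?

9

32 -> fault, frames (32)
80 -> fault, frames (32 80)
32 -> hit
80 -> hit
87 -> fault, frames (32 80 87)
32 -> hit
26 -> fault, evict 87, frames (32 80 26)
80 -> hit
26 -> hit
87 -> fault, evict 26, frames (32 80 87)
80 -> hit
26 -> fault, evict 87, frames (32 80 26)
71 -> fault, evict 26, frames (32 80 71)
32 -> hit
26 -> fault, evict 71, frames (32 80 26)
71 -> fault, evict 26, frames (32 80 71)
Page faults: 9.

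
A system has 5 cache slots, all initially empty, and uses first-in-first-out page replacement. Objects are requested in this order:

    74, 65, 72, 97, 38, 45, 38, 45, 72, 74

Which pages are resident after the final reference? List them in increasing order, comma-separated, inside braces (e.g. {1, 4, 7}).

74 -> fault, frames (74)
65 -> fault, frames (74 65)
72 -> fault, frames (74 65 72)
97 -> fault, frames (74 65 72 97)
38 -> fault, frames (74 65 72 97 38)
45 -> fault, evict 74, frames (65 72 97 38 45)
38 -> hit
45 -> hit
72 -> hit
74 -> fault, evict 65, frames (72 97 38 45 74)

{38, 45, 72, 74, 97}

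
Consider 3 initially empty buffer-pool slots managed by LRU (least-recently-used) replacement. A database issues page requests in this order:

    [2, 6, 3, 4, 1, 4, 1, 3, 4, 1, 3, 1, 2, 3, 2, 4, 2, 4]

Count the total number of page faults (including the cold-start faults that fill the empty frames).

7

2: fault, frames {2}
6: fault, frames {2,6}
3: fault, frames {2,6,3}
4: fault, evict 2, frames {6,3,4}
1: fault, evict 6, frames {3,4,1}
4: hit
1: hit
3: hit
4: hit
1: hit
3: hit
1: hit
2: fault, evict 4, frames {3,1,2}
3: hit
2: hit
4: fault, evict 1, frames {3,2,4}
2: hit
4: hit
Page faults: 7.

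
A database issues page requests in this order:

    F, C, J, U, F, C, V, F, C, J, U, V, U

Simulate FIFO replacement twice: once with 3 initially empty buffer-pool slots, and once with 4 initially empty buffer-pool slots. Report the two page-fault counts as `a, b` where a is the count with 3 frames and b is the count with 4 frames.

3 frames: F F F F F F F . . F F . . → 9 faults.
4 frames: F F F F . . F F F F F F . → 10 faults.
10 > 9: adding a frame increased faults — Belady's anomaly.

9, 10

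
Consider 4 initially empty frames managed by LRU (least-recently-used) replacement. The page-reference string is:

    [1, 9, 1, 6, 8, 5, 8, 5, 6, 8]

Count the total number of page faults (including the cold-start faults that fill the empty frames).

1 → miss, frames (1)
9 → miss, frames (1 9)
1 → hit
6 → miss, frames (9 1 6)
8 → miss, frames (9 1 6 8)
5 → miss, evict 9, frames (1 6 8 5)
8 → hit
5 → hit
6 → hit
8 → hit
Page faults: 5.

5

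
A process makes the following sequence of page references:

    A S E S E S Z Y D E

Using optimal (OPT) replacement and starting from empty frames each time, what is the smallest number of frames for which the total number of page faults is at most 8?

2

f=1: 10 faults
f=2: 6 faults
f=3: 6 faults
f=4: 6 faults
f=5: 6 faults
f=6: 6 faults
Smallest f with faults ≤ 8 is 2.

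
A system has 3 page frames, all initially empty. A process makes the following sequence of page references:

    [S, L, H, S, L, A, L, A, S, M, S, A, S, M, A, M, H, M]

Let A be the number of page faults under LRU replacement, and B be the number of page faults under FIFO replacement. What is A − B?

Under LRU: F F F . . F . . . F . . . . . . F . → 6 faults.
Under FIFO: F F F . . F . . F F . . . . . . F . → 7 faults.
A − B = 6 − 7 = -1.

-1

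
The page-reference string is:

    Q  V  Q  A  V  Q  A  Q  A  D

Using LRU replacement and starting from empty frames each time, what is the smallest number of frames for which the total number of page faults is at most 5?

f=1: 10 faults
f=2: 7 faults
f=3: 4 faults
f=4: 4 faults
Smallest f with faults ≤ 5 is 3.

3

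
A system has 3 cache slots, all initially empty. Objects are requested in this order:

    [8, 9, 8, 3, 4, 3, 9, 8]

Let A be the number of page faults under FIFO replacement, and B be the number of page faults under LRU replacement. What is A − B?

Under FIFO: F F . F F . . F → 5 faults.
Under LRU: F F . F F . F F → 6 faults.
A − B = 5 − 6 = -1.

-1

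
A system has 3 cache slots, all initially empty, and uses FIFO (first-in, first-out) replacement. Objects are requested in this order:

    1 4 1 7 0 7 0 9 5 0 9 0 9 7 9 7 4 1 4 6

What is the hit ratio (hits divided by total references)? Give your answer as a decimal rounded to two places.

0.50

1 → fault, frames {1}
4 → fault, frames {1,4}
1 → hit
7 → fault, frames {1,4,7}
0 → fault, evict 1, frames {4,7,0}
7 → hit
0 → hit
9 → fault, evict 4, frames {7,0,9}
5 → fault, evict 7, frames {0,9,5}
0 → hit
9 → hit
0 → hit
9 → hit
7 → fault, evict 0, frames {9,5,7}
9 → hit
7 → hit
4 → fault, evict 9, frames {5,7,4}
1 → fault, evict 5, frames {7,4,1}
4 → hit
6 → fault, evict 7, frames {4,1,6}
Hits: 10 of 20 references → 10/20 = 0.5000.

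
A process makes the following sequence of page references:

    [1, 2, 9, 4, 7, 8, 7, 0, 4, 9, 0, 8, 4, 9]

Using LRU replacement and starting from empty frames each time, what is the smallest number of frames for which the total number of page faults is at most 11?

4

f=1: 14 faults
f=2: 13 faults
f=3: 12 faults
f=4: 9 faults
f=5: 7 faults
f=6: 7 faults
f=7: 7 faults
Smallest f with faults ≤ 11 is 4.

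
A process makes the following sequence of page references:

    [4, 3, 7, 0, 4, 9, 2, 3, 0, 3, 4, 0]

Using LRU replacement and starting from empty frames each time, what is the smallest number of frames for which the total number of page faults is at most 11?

f=1: 12 faults
f=2: 11 faults
f=3: 10 faults
f=4: 9 faults
f=5: 7 faults
f=6: 6 faults
Smallest f with faults ≤ 11 is 2.

2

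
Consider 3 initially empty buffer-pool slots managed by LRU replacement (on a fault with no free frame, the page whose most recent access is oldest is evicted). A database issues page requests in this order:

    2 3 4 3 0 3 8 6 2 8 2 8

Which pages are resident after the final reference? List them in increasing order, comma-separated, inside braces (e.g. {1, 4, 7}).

2: fault, frames {2}
3: fault, frames {2,3}
4: fault, frames {2,3,4}
3: hit
0: fault, evict 2, frames {4,3,0}
3: hit
8: fault, evict 4, frames {0,3,8}
6: fault, evict 0, frames {3,8,6}
2: fault, evict 3, frames {8,6,2}
8: hit
2: hit
8: hit

{2, 6, 8}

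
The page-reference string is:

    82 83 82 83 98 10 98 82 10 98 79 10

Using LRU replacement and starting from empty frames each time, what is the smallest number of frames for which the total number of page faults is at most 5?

f=1: 12 faults
f=2: 9 faults
f=3: 6 faults
f=4: 5 faults
f=5: 5 faults
Smallest f with faults ≤ 5 is 4.

4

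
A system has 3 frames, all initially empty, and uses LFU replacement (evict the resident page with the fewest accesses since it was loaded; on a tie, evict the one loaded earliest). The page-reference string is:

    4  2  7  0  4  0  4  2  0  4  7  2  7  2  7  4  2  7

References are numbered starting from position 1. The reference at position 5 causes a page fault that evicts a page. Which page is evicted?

2

pos 1: 4: fault, frames {4}
pos 2: 2: fault, frames {4,2}
pos 3: 7: fault, frames {4,2,7}
pos 4: 0: fault, evict 4, frames {2,7,0}
pos 5: 4: fault, evict 2, frames {7,0,4}
At position 5, page 2 is evicted.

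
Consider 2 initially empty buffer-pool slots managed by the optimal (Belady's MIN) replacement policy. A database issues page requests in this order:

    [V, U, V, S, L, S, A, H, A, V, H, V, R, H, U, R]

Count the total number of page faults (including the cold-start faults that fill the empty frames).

9

V -> miss, frames {V}
U -> miss, frames {V,U}
V -> hit
S -> miss, evict U, frames {V,S}
L -> miss, evict V, frames {S,L}
S -> hit
A -> miss, evict L, frames {S,A}
H -> miss, evict S, frames {A,H}
A -> hit
V -> miss, evict A, frames {H,V}
H -> hit
V -> hit
R -> miss, evict V, frames {H,R}
H -> hit
U -> miss, evict H, frames {R,U}
R -> hit
Page faults: 9.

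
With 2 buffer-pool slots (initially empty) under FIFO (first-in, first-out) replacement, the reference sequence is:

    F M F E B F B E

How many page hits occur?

2

F -> miss, frames (F)
M -> miss, frames (F M)
F -> hit
E -> miss, evict F, frames (M E)
B -> miss, evict M, frames (E B)
F -> miss, evict E, frames (B F)
B -> hit
E -> miss, evict B, frames (F E)
Hits: 2.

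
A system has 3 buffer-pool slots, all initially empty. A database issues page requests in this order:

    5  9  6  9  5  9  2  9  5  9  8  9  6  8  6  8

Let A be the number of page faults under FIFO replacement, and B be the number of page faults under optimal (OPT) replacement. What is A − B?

2

Under FIFO: F F F . . . F . F F F . F . . . → 8 faults.
Under OPT: F F F . . . F . . . F . F . . . → 6 faults.
A − B = 8 − 6 = 2.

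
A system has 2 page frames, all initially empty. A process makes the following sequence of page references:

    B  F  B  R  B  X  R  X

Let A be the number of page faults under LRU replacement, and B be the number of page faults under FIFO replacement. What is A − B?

-1

Under LRU: F F . F . F F . → 5 faults.
Under FIFO: F F . F F F F . → 6 faults.
A − B = 5 − 6 = -1.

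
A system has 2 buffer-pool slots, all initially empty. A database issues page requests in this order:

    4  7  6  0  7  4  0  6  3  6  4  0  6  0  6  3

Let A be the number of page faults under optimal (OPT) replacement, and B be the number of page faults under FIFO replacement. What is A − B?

-3

Under OPT: F F F F . F . F F . F F . . . F → 10 faults.
Under FIFO: F F F F F F F F F . F F F . . F → 13 faults.
A − B = 10 − 13 = -3.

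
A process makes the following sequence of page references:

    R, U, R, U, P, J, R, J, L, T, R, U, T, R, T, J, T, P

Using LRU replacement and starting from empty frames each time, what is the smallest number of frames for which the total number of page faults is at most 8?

5

f=1: 18 faults
f=2: 13 faults
f=3: 11 faults
f=4: 9 faults
f=5: 8 faults
f=6: 6 faults
Smallest f with faults ≤ 8 is 5.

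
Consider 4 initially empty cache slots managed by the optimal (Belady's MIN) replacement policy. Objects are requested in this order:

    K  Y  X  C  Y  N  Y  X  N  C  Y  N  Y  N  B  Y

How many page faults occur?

K → miss, frames [K]
Y → miss, frames [K, Y]
X → miss, frames [K, Y, X]
C → miss, frames [K, Y, X, C]
Y → hit
N → miss, evict K, frames [Y, X, C, N]
Y → hit
X → hit
N → hit
C → hit
Y → hit
N → hit
Y → hit
N → hit
B → miss, evict N, frames [Y, X, C, B]
Y → hit
Page faults: 6.

6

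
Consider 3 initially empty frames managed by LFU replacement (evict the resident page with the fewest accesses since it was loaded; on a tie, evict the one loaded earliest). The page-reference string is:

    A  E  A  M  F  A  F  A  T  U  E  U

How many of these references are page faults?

8

A -> fault, frames [A]
E -> fault, frames [A, E]
A -> hit
M -> fault, frames [A, E, M]
F -> fault, evict E, frames [A, M, F]
A -> hit
F -> hit
A -> hit
T -> fault, evict M, frames [A, F, T]
U -> fault, evict T, frames [A, F, U]
E -> fault, evict U, frames [A, F, E]
U -> fault, evict E, frames [A, F, U]
Page faults: 8.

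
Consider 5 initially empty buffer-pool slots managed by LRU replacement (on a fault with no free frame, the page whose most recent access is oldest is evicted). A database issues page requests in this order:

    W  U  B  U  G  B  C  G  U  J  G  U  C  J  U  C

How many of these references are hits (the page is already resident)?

W → miss, frames [W]
U → miss, frames [W, U]
B → miss, frames [W, U, B]
U → hit
G → miss, frames [W, B, U, G]
B → hit
C → miss, frames [W, U, G, B, C]
G → hit
U → hit
J → miss, evict W, frames [B, C, G, U, J]
G → hit
U → hit
C → hit
J → hit
U → hit
C → hit
Hits: 10.

10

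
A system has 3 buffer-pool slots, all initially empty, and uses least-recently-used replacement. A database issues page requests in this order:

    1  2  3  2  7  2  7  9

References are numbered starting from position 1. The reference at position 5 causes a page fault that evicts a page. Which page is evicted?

pos 1: 1 → fault, frames [1]
pos 2: 2 → fault, frames [1, 2]
pos 3: 3 → fault, frames [1, 2, 3]
pos 4: 2 → hit
pos 5: 7 → fault, evict 1, frames [3, 2, 7]
At position 5, page 1 is evicted.

1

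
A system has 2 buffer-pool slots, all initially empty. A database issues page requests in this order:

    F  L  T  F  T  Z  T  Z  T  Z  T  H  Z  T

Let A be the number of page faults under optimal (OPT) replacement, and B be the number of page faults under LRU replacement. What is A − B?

-2

Under OPT: F F F . . F . . . . . F . F → 6 faults.
Under LRU: F F F F . F . . . . . F F F → 8 faults.
A − B = 6 − 8 = -2.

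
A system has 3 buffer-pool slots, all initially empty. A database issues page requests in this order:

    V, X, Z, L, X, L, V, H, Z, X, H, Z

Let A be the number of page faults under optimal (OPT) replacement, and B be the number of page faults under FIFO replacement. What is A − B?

-2

Under OPT: F F F F . . . F F . . . → 6 faults.
Under FIFO: F F F F . . F F F F . . → 8 faults.
A − B = 6 − 8 = -2.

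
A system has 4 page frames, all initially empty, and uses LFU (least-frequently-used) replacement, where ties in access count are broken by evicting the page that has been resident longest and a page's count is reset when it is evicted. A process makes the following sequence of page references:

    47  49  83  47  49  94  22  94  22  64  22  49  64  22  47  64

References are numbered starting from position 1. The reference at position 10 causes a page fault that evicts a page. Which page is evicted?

47

pos 1: 47: fault, frames (47)
pos 2: 49: fault, frames (47 49)
pos 3: 83: fault, frames (47 49 83)
pos 4: 47: hit
pos 5: 49: hit
pos 6: 94: fault, frames (47 49 83 94)
pos 7: 22: fault, evict 83, frames (47 49 94 22)
pos 8: 94: hit
pos 9: 22: hit
pos 10: 64: fault, evict 47, frames (49 94 22 64)
At position 10, page 47 is evicted.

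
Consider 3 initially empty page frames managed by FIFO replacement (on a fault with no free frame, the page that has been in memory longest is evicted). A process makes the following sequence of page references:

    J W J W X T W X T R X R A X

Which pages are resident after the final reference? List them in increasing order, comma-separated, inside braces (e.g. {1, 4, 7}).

{A, R, X}

J → miss, frames (J)
W → miss, frames (J W)
J → hit
W → hit
X → miss, frames (J W X)
T → miss, evict J, frames (W X T)
W → hit
X → hit
T → hit
R → miss, evict W, frames (X T R)
X → hit
R → hit
A → miss, evict X, frames (T R A)
X → miss, evict T, frames (R A X)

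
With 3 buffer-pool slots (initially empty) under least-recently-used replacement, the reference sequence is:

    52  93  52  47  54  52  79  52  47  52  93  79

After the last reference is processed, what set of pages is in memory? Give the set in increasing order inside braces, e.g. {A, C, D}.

52: miss, frames (52)
93: miss, frames (52 93)
52: hit
47: miss, frames (93 52 47)
54: miss, evict 93, frames (52 47 54)
52: hit
79: miss, evict 47, frames (54 52 79)
52: hit
47: miss, evict 54, frames (79 52 47)
52: hit
93: miss, evict 79, frames (47 52 93)
79: miss, evict 47, frames (52 93 79)

{52, 79, 93}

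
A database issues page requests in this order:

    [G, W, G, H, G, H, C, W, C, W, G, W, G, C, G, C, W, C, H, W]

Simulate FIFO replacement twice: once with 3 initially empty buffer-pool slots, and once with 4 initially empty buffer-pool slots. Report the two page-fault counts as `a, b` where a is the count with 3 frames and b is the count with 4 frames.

7, 4

3 frames: F F . F . . F . . . F F . . . . . . F . → 7 faults.
4 frames: F F . F . . F . . . . . . . . . . . . . → 4 faults.
4 < 7: adding a frame reduced faults, as is typical.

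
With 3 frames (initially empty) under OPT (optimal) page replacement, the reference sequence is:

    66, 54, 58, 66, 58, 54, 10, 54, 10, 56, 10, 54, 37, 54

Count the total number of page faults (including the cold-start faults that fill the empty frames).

6

66 → miss, frames [66]
54 → miss, frames [66, 54]
58 → miss, frames [66, 54, 58]
66 → hit
58 → hit
54 → hit
10 → miss, evict 58, frames [66, 54, 10]
54 → hit
10 → hit
56 → miss, evict 66, frames [54, 10, 56]
10 → hit
54 → hit
37 → miss, evict 56, frames [54, 10, 37]
54 → hit
Page faults: 6.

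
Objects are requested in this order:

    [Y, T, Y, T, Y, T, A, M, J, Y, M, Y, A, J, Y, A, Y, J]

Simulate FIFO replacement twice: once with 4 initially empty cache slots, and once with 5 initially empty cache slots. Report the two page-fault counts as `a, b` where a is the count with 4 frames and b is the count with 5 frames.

4 frames: F F . . . . F F F F . . . . . . . . → 6 faults.
5 frames: F F . . . . F F F . . . . . . . . . → 5 faults.
5 < 6: adding a frame reduced faults, as is typical.

6, 5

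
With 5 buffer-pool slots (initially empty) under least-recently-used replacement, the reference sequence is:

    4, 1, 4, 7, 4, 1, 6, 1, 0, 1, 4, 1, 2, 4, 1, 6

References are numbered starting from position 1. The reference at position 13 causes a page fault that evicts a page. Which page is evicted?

pos 1: 4 → miss, frames [4]
pos 2: 1 → miss, frames [4, 1]
pos 3: 4 → hit
pos 4: 7 → miss, frames [1, 4, 7]
pos 5: 4 → hit
pos 6: 1 → hit
pos 7: 6 → miss, frames [7, 4, 1, 6]
pos 8: 1 → hit
pos 9: 0 → miss, frames [7, 4, 6, 1, 0]
pos 10: 1 → hit
pos 11: 4 → hit
pos 12: 1 → hit
pos 13: 2 → miss, evict 7, frames [6, 0, 4, 1, 2]
At position 13, page 7 is evicted.

7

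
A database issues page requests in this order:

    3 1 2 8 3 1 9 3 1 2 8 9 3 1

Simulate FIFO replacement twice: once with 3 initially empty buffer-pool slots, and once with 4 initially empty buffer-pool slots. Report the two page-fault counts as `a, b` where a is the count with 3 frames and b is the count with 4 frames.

3 frames: F F F F F F F . . F F . F F → 11 faults.
4 frames: F F F F . . F F F F F F F F → 12 faults.
12 > 11: adding a frame increased faults — Belady's anomaly.

11, 12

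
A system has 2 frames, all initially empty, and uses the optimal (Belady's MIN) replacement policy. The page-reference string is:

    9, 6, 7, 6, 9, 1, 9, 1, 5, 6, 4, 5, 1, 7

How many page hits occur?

9 → fault, frames {9}
6 → fault, frames {9,6}
7 → fault, evict 9, frames {6,7}
6 → hit
9 → fault, evict 7, frames {6,9}
1 → fault, evict 6, frames {9,1}
9 → hit
1 → hit
5 → fault, evict 9, frames {1,5}
6 → fault, evict 1, frames {5,6}
4 → fault, evict 6, frames {5,4}
5 → hit
1 → fault, evict 4, frames {5,1}
7 → fault, evict 1, frames {5,7}
Hits: 4.

4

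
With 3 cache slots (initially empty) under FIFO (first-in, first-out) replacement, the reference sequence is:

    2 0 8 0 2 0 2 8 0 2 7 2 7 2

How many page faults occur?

2: fault, frames [2]
0: fault, frames [2, 0]
8: fault, frames [2, 0, 8]
0: hit
2: hit
0: hit
2: hit
8: hit
0: hit
2: hit
7: fault, evict 2, frames [0, 8, 7]
2: fault, evict 0, frames [8, 7, 2]
7: hit
2: hit
Page faults: 5.

5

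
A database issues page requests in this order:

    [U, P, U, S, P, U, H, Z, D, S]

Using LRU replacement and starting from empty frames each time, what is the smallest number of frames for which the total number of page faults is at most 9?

2

f=1: 10 faults
f=2: 9 faults
f=3: 7 faults
f=4: 7 faults
f=5: 7 faults
f=6: 6 faults
Smallest f with faults ≤ 9 is 2.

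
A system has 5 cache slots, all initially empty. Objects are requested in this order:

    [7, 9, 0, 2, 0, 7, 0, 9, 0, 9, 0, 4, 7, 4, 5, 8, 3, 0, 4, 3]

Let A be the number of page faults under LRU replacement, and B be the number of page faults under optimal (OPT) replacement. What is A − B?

Under LRU: F F F F . . . . . . . F . . F F F F . . → 9 faults.
Under OPT: F F F F . . . . . . . F . . F F F . . . → 8 faults.
A − B = 9 − 8 = 1.

1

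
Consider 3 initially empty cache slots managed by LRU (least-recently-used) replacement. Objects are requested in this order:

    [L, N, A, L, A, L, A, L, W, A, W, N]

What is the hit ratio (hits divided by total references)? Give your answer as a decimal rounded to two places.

L: fault, frames {L}
N: fault, frames {L,N}
A: fault, frames {L,N,A}
L: hit
A: hit
L: hit
A: hit
L: hit
W: fault, evict N, frames {A,L,W}
A: hit
W: hit
N: fault, evict L, frames {A,W,N}
Hits: 7 of 12 references → 7/12 = 0.5833.

0.58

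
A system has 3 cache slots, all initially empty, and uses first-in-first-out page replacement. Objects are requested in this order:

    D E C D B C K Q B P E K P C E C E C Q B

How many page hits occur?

8

D -> fault, frames [D]
E -> fault, frames [D, E]
C -> fault, frames [D, E, C]
D -> hit
B -> fault, evict D, frames [E, C, B]
C -> hit
K -> fault, evict E, frames [C, B, K]
Q -> fault, evict C, frames [B, K, Q]
B -> hit
P -> fault, evict B, frames [K, Q, P]
E -> fault, evict K, frames [Q, P, E]
K -> fault, evict Q, frames [P, E, K]
P -> hit
C -> fault, evict P, frames [E, K, C]
E -> hit
C -> hit
E -> hit
C -> hit
Q -> fault, evict E, frames [K, C, Q]
B -> fault, evict K, frames [C, Q, B]
Hits: 8.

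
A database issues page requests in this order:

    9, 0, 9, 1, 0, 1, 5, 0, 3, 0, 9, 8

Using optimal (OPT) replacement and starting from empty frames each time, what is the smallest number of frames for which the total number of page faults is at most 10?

2

f=1: 12 faults
f=2: 7 faults
f=3: 6 faults
f=4: 6 faults
f=5: 6 faults
f=6: 6 faults
Smallest f with faults ≤ 10 is 2.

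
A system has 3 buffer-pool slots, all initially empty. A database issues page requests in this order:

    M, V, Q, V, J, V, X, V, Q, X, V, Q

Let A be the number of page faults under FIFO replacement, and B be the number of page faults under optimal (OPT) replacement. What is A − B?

Under FIFO: F F F . F . F F F . . . → 7 faults.
Under OPT: F F F . F . F . . . . . → 5 faults.
A − B = 7 − 5 = 2.

2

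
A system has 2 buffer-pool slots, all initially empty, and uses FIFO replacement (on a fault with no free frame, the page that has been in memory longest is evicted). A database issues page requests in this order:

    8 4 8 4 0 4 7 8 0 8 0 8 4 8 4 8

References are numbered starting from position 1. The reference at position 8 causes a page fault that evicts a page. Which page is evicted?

pos 1: 8 → miss, frames [8]
pos 2: 4 → miss, frames [8, 4]
pos 3: 8 → hit
pos 4: 4 → hit
pos 5: 0 → miss, evict 8, frames [4, 0]
pos 6: 4 → hit
pos 7: 7 → miss, evict 4, frames [0, 7]
pos 8: 8 → miss, evict 0, frames [7, 8]
At position 8, page 0 is evicted.

0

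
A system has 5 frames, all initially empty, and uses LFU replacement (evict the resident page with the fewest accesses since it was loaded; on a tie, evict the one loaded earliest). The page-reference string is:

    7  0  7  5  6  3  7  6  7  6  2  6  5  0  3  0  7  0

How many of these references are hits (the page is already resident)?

7 → miss, frames (7)
0 → miss, frames (7 0)
7 → hit
5 → miss, frames (7 0 5)
6 → miss, frames (7 0 5 6)
3 → miss, frames (7 0 5 6 3)
7 → hit
6 → hit
7 → hit
6 → hit
2 → miss, evict 0, frames (7 5 6 3 2)
6 → hit
5 → hit
0 → miss, evict 3, frames (7 5 6 2 0)
3 → miss, evict 2, frames (7 5 6 0 3)
0 → hit
7 → hit
0 → hit
Hits: 10.

10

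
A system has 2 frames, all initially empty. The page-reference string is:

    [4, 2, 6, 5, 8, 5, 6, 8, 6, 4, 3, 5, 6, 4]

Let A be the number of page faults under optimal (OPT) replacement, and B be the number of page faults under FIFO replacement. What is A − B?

-1

Under OPT: F F F F F . F . . F F F . F → 10 faults.
Under FIFO: F F F F F . F . . F F F F F → 11 faults.
A − B = 10 − 11 = -1.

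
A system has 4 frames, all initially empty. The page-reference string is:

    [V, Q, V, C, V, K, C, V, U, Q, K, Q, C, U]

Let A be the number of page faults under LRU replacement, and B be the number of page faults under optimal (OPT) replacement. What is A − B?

3

Under LRU: F F . F . F . . F F F . F . → 8 faults.
Under OPT: F F . F . F . . F . . . . . → 5 faults.
A − B = 8 − 5 = 3.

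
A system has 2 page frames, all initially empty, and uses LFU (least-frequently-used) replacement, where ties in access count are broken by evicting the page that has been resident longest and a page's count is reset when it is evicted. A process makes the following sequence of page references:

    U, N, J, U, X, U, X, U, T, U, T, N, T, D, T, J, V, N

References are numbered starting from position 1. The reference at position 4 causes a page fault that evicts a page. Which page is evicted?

pos 1: U → miss, frames {U}
pos 2: N → miss, frames {U,N}
pos 3: J → miss, evict U, frames {N,J}
pos 4: U → miss, evict N, frames {J,U}
At position 4, page N is evicted.

N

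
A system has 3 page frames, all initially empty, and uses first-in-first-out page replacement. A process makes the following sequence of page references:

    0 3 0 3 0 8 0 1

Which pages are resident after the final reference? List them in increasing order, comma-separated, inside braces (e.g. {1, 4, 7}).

{1, 3, 8}

0: fault, frames [0]
3: fault, frames [0, 3]
0: hit
3: hit
0: hit
8: fault, frames [0, 3, 8]
0: hit
1: fault, evict 0, frames [3, 8, 1]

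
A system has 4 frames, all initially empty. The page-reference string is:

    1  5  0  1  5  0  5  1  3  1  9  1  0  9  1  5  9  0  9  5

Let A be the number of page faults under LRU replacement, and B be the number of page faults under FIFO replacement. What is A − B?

Under LRU: F F F . . . . . F . F . F . . F . . . . → 7 faults.
Under FIFO: F F F . . . . . F . F F . . . F . F . . → 8 faults.
A − B = 7 − 8 = -1.

-1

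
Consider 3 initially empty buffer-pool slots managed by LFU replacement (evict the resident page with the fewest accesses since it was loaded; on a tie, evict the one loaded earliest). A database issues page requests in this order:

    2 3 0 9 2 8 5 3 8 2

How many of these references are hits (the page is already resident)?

1

2 -> fault, frames [2]
3 -> fault, frames [2, 3]
0 -> fault, frames [2, 3, 0]
9 -> fault, evict 2, frames [3, 0, 9]
2 -> fault, evict 3, frames [0, 9, 2]
8 -> fault, evict 0, frames [9, 2, 8]
5 -> fault, evict 9, frames [2, 8, 5]
3 -> fault, evict 2, frames [8, 5, 3]
8 -> hit
2 -> fault, evict 5, frames [8, 3, 2]
Hits: 1.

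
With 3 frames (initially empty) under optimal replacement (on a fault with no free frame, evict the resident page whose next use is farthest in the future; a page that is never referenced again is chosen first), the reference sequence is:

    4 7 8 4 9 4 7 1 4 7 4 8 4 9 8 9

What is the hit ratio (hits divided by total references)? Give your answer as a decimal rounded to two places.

0.56

4: miss, frames [4]
7: miss, frames [4, 7]
8: miss, frames [4, 7, 8]
4: hit
9: miss, evict 8, frames [4, 7, 9]
4: hit
7: hit
1: miss, evict 9, frames [4, 7, 1]
4: hit
7: hit
4: hit
8: miss, evict 1, frames [4, 7, 8]
4: hit
9: miss, evict 7, frames [4, 8, 9]
8: hit
9: hit
Hits: 9 of 16 references → 9/16 = 0.5625.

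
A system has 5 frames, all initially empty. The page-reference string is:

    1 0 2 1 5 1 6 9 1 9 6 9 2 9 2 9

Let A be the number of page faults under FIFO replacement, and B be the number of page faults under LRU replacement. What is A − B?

1

Under FIFO: F F F . F . F F F . . . . . . . → 7 faults.
Under LRU: F F F . F . F F . . . . . . . . → 6 faults.
A − B = 7 − 6 = 1.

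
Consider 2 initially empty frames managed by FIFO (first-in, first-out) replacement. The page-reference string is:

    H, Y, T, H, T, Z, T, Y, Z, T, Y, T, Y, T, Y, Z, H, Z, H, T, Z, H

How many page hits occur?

H → fault, frames [H]
Y → fault, frames [H, Y]
T → fault, evict H, frames [Y, T]
H → fault, evict Y, frames [T, H]
T → hit
Z → fault, evict T, frames [H, Z]
T → fault, evict H, frames [Z, T]
Y → fault, evict Z, frames [T, Y]
Z → fault, evict T, frames [Y, Z]
T → fault, evict Y, frames [Z, T]
Y → fault, evict Z, frames [T, Y]
T → hit
Y → hit
T → hit
Y → hit
Z → fault, evict T, frames [Y, Z]
H → fault, evict Y, frames [Z, H]
Z → hit
H → hit
T → fault, evict Z, frames [H, T]
Z → fault, evict H, frames [T, Z]
H → fault, evict T, frames [Z, H]
Hits: 7.

7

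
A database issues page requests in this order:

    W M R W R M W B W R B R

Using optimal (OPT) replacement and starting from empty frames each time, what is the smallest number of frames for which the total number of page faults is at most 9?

f=1: 12 faults
f=2: 6 faults
f=3: 4 faults
f=4: 4 faults
Smallest f with faults ≤ 9 is 2.

2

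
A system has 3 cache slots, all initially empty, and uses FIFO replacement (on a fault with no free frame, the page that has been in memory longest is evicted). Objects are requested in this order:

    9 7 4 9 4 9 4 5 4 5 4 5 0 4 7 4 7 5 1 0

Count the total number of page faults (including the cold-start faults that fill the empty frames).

9: miss, frames {9}
7: miss, frames {9,7}
4: miss, frames {9,7,4}
9: hit
4: hit
9: hit
4: hit
5: miss, evict 9, frames {7,4,5}
4: hit
5: hit
4: hit
5: hit
0: miss, evict 7, frames {4,5,0}
4: hit
7: miss, evict 4, frames {5,0,7}
4: miss, evict 5, frames {0,7,4}
7: hit
5: miss, evict 0, frames {7,4,5}
1: miss, evict 7, frames {4,5,1}
0: miss, evict 4, frames {5,1,0}
Page faults: 10.

10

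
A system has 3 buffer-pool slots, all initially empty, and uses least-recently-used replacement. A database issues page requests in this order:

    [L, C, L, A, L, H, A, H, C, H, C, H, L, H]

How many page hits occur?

8

L: fault, frames [L]
C: fault, frames [L, C]
L: hit
A: fault, frames [C, L, A]
L: hit
H: fault, evict C, frames [A, L, H]
A: hit
H: hit
C: fault, evict L, frames [A, H, C]
H: hit
C: hit
H: hit
L: fault, evict A, frames [C, H, L]
H: hit
Hits: 8.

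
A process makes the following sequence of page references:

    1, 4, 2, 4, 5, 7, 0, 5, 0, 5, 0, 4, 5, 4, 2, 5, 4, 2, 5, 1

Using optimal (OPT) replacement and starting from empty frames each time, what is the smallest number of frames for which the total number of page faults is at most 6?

f=1: 20 faults
f=2: 11 faults
f=3: 8 faults
f=4: 7 faults
f=5: 6 faults
f=6: 6 faults
Smallest f with faults ≤ 6 is 5.

5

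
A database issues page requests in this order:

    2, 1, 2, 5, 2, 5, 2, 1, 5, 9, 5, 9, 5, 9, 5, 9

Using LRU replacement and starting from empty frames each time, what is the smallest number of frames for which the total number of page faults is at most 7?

f=1: 16 faults
f=2: 6 faults
f=3: 4 faults
f=4: 4 faults
Smallest f with faults ≤ 7 is 2.

2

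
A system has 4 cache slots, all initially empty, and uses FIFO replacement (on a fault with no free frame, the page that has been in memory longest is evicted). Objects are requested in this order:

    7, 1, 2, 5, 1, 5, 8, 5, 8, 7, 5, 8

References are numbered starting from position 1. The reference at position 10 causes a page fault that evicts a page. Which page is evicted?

pos 1: 7 → miss, frames [7]
pos 2: 1 → miss, frames [7, 1]
pos 3: 2 → miss, frames [7, 1, 2]
pos 4: 5 → miss, frames [7, 1, 2, 5]
pos 5: 1 → hit
pos 6: 5 → hit
pos 7: 8 → miss, evict 7, frames [1, 2, 5, 8]
pos 8: 5 → hit
pos 9: 8 → hit
pos 10: 7 → miss, evict 1, frames [2, 5, 8, 7]
At position 10, page 1 is evicted.

1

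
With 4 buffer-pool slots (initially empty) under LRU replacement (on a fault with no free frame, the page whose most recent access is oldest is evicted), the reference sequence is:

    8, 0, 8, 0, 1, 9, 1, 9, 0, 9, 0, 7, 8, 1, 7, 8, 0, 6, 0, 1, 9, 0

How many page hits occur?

12

8: fault, frames {8}
0: fault, frames {8,0}
8: hit
0: hit
1: fault, frames {8,0,1}
9: fault, frames {8,0,1,9}
1: hit
9: hit
0: hit
9: hit
0: hit
7: fault, evict 8, frames {1,9,0,7}
8: fault, evict 1, frames {9,0,7,8}
1: fault, evict 9, frames {0,7,8,1}
7: hit
8: hit
0: hit
6: fault, evict 1, frames {7,8,0,6}
0: hit
1: fault, evict 7, frames {8,6,0,1}
9: fault, evict 8, frames {6,0,1,9}
0: hit
Hits: 12.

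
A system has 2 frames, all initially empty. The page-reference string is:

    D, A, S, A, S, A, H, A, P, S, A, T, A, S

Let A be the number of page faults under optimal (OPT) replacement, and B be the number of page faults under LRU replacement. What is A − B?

-1

Under OPT: F F F . . . F . F F . F . F → 8 faults.
Under LRU: F F F . . . F . F F F F . F → 9 faults.
A − B = 8 − 9 = -1.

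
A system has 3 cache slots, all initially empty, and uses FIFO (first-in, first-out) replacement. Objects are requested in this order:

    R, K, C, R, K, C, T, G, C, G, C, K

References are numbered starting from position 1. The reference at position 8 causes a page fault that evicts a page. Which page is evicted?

pos 1: R → fault, frames (R)
pos 2: K → fault, frames (R K)
pos 3: C → fault, frames (R K C)
pos 4: R → hit
pos 5: K → hit
pos 6: C → hit
pos 7: T → fault, evict R, frames (K C T)
pos 8: G → fault, evict K, frames (C T G)
At position 8, page K is evicted.

K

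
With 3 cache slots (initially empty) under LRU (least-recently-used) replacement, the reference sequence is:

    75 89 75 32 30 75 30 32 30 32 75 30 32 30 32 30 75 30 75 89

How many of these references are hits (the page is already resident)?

15

75 → fault, frames (75)
89 → fault, frames (75 89)
75 → hit
32 → fault, frames (89 75 32)
30 → fault, evict 89, frames (75 32 30)
75 → hit
30 → hit
32 → hit
30 → hit
32 → hit
75 → hit
30 → hit
32 → hit
30 → hit
32 → hit
30 → hit
75 → hit
30 → hit
75 → hit
89 → fault, evict 32, frames (30 75 89)
Hits: 15.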